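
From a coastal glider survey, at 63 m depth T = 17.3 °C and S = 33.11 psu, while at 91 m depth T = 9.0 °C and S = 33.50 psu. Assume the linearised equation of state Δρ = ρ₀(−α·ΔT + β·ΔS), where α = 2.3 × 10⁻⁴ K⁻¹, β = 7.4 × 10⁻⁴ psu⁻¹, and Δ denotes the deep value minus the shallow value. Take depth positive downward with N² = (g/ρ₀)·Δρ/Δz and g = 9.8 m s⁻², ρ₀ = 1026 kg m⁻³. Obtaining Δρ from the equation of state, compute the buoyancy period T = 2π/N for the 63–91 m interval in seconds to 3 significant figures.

227 s

ΔT = -8.3 K, ΔS = +0.39 psu (deep − shallow).
Δρ/ρ₀ = −αΔT + βΔS = 1.909 × 10⁻³ + 2.886 × 10⁻⁴ = 2.1976 × 10⁻³, so Δρ ≈ 2.255 kg m⁻³.
N² = (g/ρ₀)·Δρ/Δz = g·(Δρ/ρ₀)/Δz = 9.8 × 2.1976 × 10⁻³ / 28 = 7.6916 × 10⁻⁴ s⁻².
N = √(7.6916 × 10⁻⁴) = 0.027734 rad s⁻¹ → T = 2π/N = 226.55 s ≈ 227 s.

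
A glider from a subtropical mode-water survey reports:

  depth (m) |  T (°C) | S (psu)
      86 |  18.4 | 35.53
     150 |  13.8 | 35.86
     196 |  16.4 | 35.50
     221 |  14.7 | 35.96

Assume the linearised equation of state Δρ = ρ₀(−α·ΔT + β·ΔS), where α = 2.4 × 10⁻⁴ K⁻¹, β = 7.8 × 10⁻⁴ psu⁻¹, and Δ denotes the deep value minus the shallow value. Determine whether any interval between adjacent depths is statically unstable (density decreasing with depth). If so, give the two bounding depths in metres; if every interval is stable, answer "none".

Evaluate Δρ/ρ₀ = −αΔT + βΔS across each adjacent pair:
  86–150 m: −αΔT+βΔS = −(2.4 × 10⁻⁴)(-4.6)+(7.8 × 10⁻⁴)(+0.33) = 1.4 × 10⁻³ → stable
  150–196 m: −αΔT+βΔS = −(2.4 × 10⁻⁴)(+2.6)+(7.8 × 10⁻⁴)(-0.36) = -9.0 × 10⁻⁴ → UNSTABLE
  196–221 m: −αΔT+βΔS = −(2.4 × 10⁻⁴)(-1.7)+(7.8 × 10⁻⁴)(+0.46) = 7.7 × 10⁻⁴ → stable
The 150–196 m interval has Δρ < 0: lighter water underlies denser water.

150–196 m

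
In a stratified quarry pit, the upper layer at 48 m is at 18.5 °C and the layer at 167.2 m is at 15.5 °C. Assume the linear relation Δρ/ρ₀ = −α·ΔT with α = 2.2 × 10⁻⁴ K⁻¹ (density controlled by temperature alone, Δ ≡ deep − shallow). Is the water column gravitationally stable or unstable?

stable

ΔT = 15.5 − 18.5 = -3.0 K, so Δρ/ρ₀ = −αΔT = 6.60 × 10⁻⁴.
Δρ/ρ₀ > 0, so Δρ > 0: deeper water is denser → statically stable.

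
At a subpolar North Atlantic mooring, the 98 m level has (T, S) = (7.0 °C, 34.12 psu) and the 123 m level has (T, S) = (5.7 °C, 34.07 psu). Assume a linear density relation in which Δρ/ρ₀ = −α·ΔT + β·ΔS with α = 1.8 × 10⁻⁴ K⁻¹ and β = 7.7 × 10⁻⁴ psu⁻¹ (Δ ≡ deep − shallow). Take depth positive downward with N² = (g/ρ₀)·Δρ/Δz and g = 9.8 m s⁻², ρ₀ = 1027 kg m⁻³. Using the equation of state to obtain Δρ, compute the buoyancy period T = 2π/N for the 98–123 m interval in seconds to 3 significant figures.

ΔT = -1.3 K, ΔS = -0.05 psu (deep − shallow).
Δρ/ρ₀ = −αΔT + βΔS = 2.34 × 10⁻⁴ − 3.85 × 10⁻⁵ = 1.955 × 10⁻⁴, so Δρ ≈ 0.2008 kg m⁻³.
N² = (g/ρ₀)·Δρ/Δz = g·(Δρ/ρ₀)/Δz = 9.8 × 1.955 × 10⁻⁴ / 25 = 7.6636 × 10⁻⁵ s⁻².
N = √(7.6636 × 10⁻⁵) = 8.7542 × 10⁻³ rad s⁻¹ → T = 2π/N = 717.73 s ≈ 718 s.

718 s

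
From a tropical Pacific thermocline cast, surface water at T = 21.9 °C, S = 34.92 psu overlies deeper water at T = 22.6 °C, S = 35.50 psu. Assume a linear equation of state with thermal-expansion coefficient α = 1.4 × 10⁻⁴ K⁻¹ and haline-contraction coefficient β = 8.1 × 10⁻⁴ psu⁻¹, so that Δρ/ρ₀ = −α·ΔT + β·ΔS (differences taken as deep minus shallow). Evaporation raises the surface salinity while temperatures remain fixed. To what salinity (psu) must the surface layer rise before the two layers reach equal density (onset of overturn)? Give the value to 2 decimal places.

Neutral buoyancy requires −α(T_deep − T_surf) + β(S_deep − S_surf′) = 0.
S_surf′ = S_deep − (α/β)·ΔT = 35.50 − (1.4 × 10⁻⁴/8.1 × 10⁻⁴)·(+0.7) = 35.3790 psu.
Increase required: 35.3790 − 34.92 = 0.4590 psu.

35.38 psu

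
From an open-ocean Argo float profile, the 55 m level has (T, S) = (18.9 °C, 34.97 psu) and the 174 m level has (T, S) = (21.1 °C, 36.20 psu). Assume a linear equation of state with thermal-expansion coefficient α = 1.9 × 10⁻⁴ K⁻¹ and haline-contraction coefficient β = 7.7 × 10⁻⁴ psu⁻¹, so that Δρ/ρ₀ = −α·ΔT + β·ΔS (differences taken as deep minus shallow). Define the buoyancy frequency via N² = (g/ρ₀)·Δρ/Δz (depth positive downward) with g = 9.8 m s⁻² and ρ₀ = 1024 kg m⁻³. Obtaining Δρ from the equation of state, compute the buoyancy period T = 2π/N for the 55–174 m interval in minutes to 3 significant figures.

15.9 min

ΔT = +2.2 K, ΔS = +1.23 psu (deep − shallow).
Δρ/ρ₀ = −αΔT + βΔS = -4.18 × 10⁻⁴ + 9.471 × 10⁻⁴ = 5.291 × 10⁻⁴, so Δρ ≈ 0.5418 kg m⁻³.
N² = (g/ρ₀)·Δρ/Δz = g·(Δρ/ρ₀)/Δz = 9.8 × 5.291 × 10⁻⁴ / 119 = 4.3573 × 10⁻⁵ s⁻².
N = √(4.3573 × 10⁻⁵) = 6.6010 × 10⁻³ rad s⁻¹ → T = 2π/N = 951.85 s = 15.864 min ≈ 15.9 min.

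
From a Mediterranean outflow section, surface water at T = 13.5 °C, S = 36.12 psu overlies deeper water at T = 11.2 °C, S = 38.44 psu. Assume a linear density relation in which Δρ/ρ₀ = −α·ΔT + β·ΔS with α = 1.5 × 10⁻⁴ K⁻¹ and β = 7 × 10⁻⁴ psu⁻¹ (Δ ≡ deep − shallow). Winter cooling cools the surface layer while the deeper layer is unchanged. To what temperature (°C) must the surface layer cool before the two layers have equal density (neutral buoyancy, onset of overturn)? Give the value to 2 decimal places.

Neutral buoyancy requires Δρ = 0, i.e. −α(T_deep − T_surf′) + β(S_deep − S_surf) = 0.
T_surf′ = T_deep − (β/α)·ΔS = 11.2 − (7 × 10⁻⁴/1.5 × 10⁻⁴)·(+2.32) = 0.3733 °C.
Cooling required: 13.5 − (0.3733) = 13.1267 °C.

0.37 °C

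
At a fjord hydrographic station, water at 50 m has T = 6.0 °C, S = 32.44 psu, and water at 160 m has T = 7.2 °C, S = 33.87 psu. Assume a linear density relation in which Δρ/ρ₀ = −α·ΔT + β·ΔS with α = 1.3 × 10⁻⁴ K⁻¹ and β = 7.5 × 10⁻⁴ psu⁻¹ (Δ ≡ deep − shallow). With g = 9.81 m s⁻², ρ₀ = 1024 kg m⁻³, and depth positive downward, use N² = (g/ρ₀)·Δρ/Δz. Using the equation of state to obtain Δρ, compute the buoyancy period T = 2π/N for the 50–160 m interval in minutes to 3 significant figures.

ΔT = +1.2 K, ΔS = +1.43 psu (deep − shallow).
Δρ/ρ₀ = −αΔT + βΔS = -1.56 × 10⁻⁴ + 1.0725 × 10⁻³ = 9.165 × 10⁻⁴, so Δρ ≈ 0.9385 kg m⁻³.
N² = (g/ρ₀)·Δρ/Δz = g·(Δρ/ρ₀)/Δz = 9.81 × 9.165 × 10⁻⁴ / 110 = 8.1735 × 10⁻⁵ s⁻².
N = √(8.1735 × 10⁻⁵) = 9.0407 × 10⁻³ rad s⁻¹ → T = 2π/N = 694.99 s = 11.583 min ≈ 11.6 min.

11.6 min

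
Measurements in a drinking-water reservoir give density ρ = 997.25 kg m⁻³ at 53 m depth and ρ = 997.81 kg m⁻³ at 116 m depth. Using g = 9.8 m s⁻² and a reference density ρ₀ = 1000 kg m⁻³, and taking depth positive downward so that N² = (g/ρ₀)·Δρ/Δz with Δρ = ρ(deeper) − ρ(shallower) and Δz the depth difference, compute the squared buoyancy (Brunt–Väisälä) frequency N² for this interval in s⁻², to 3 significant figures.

Δρ = 997.81 − 997.25 = 0.56 kg m⁻³ over Δz = 116 − 53 = 63 m.
N² = (9.8/1000) × (0.56/63) = 8.7111 × 10⁻⁵ s⁻² ≈ 8.71 × 10⁻⁵ s⁻².
N² > 0, so the interval is statically stable.

8.71 × 10⁻⁵ s⁻²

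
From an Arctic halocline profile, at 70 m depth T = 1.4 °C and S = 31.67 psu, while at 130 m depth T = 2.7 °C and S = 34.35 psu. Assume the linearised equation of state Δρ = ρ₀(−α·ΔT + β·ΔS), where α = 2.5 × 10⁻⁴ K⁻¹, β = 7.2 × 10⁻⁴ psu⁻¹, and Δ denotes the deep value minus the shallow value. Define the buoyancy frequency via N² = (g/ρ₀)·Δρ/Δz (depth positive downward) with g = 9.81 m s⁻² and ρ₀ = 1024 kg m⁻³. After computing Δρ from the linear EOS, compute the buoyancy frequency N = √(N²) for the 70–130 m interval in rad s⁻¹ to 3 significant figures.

ΔT = +1.3 K, ΔS = +2.68 psu (deep − shallow).
Δρ/ρ₀ = −αΔT + βΔS = -3.25 × 10⁻⁴ + 1.9296 × 10⁻³ = 1.6046 × 10⁻³, so Δρ ≈ 1.643 kg m⁻³.
N² = (g/ρ₀)·Δρ/Δz = g·(Δρ/ρ₀)/Δz = 9.81 × 1.6046 × 10⁻³ / 60 = 2.6235 × 10⁻⁴ s⁻².
N = √(2.6235 × 10⁻⁴) = 0.016197 rad s⁻¹ ≈ 0.0162 rad s⁻¹.

0.0162 rad s⁻¹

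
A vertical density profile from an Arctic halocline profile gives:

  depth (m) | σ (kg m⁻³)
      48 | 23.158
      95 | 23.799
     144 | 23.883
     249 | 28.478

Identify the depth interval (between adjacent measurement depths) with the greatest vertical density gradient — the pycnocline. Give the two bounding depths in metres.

Compute the density gradient over each adjacent pair:
  48–95 m: Δρ/Δz = 0.641/47 = 0.014 kg m⁻⁴
  95–144 m: Δρ/Δz = 0.084/49 = 1.7 × 10⁻³ kg m⁻⁴
  144–249 m: Δρ/Δz = 4.595/105 = 0.044 kg m⁻⁴
The largest gradient is in the 144–249 m interval — the pycnocline.

144–249 m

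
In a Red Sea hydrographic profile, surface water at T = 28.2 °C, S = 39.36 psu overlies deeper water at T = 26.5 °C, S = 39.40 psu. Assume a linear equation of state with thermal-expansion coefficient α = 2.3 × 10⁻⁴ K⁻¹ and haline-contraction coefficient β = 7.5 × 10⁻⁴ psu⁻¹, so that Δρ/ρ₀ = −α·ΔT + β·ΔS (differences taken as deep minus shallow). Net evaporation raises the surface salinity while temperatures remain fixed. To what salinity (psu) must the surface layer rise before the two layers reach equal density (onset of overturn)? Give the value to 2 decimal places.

39.92 psu

Neutral buoyancy requires −α(T_deep − T_surf) + β(S_deep − S_surf′) = 0.
S_surf′ = S_deep − (α/β)·ΔT = 39.40 − (2.3 × 10⁻⁴/7.5 × 10⁻⁴)·(-1.7) = 39.9213 psu.
Increase required: 39.9213 − 39.36 = 0.5613 psu.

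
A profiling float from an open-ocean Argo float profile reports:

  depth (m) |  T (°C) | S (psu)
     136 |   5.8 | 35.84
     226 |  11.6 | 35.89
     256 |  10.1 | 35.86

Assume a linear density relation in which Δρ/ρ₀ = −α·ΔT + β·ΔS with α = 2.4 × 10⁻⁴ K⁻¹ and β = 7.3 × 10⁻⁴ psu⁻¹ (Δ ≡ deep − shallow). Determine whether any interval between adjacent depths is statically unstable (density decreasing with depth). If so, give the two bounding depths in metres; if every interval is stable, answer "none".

136–226 m

Evaluate Δρ/ρ₀ = −αΔT + βΔS across each adjacent pair:
  136–226 m: −αΔT+βΔS = −(2.4 × 10⁻⁴)(+5.8)+(7.3 × 10⁻⁴)(+0.05) = -1.4 × 10⁻³ → UNSTABLE
  226–256 m: −αΔT+βΔS = −(2.4 × 10⁻⁴)(-1.5)+(7.3 × 10⁻⁴)(-0.03) = 3.4 × 10⁻⁴ → stable
The 136–226 m interval has Δρ < 0: lighter water underlies denser water.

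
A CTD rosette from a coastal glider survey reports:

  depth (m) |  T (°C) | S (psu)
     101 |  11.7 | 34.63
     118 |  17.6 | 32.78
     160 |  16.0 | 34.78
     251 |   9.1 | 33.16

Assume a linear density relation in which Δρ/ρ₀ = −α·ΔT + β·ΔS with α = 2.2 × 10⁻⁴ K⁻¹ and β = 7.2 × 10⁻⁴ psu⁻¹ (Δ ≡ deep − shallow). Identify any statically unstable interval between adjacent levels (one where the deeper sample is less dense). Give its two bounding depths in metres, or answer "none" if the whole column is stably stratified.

Evaluate Δρ/ρ₀ = −αΔT + βΔS across each adjacent pair:
  101–118 m: −αΔT+βΔS = −(2.2 × 10⁻⁴)(+5.9)+(7.2 × 10⁻⁴)(-1.85) = -2.6 × 10⁻³ → UNSTABLE
  118–160 m: −αΔT+βΔS = −(2.2 × 10⁻⁴)(-1.6)+(7.2 × 10⁻⁴)(+2.00) = 1.8 × 10⁻³ → stable
  160–251 m: −αΔT+βΔS = −(2.2 × 10⁻⁴)(-6.9)+(7.2 × 10⁻⁴)(-1.62) = 3.5 × 10⁻⁴ → stable
The 101–118 m interval has Δρ < 0: lighter water underlies denser water.

101–118 m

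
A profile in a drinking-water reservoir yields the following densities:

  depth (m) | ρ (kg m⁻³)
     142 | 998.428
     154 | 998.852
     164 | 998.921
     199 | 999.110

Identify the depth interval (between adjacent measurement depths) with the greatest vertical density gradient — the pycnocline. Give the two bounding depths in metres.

142–154 m

Compute the density gradient over each adjacent pair:
  142–154 m: Δρ/Δz = 0.424/12 = 0.035 kg m⁻⁴
  154–164 m: Δρ/Δz = 0.069/10 = 6.9 × 10⁻³ kg m⁻⁴
  164–199 m: Δρ/Δz = 0.189/35 = 5.4 × 10⁻³ kg m⁻⁴
The largest gradient is in the 142–154 m interval — the pycnocline.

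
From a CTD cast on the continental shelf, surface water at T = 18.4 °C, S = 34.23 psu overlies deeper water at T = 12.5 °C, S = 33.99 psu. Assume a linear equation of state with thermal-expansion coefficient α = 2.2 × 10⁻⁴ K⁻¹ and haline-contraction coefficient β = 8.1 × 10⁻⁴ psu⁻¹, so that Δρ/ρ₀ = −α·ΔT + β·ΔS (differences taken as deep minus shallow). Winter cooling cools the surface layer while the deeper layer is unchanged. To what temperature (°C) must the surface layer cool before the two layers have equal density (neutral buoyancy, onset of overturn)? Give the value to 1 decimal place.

Neutral buoyancy requires Δρ = 0, i.e. −α(T_deep − T_surf′) + β(S_deep − S_surf) = 0.
T_surf′ = T_deep − (β/α)·ΔS = 12.5 − (8.1 × 10⁻⁴/2.2 × 10⁻⁴)·(-0.24) = 13.384 °C.
Cooling required: 18.4 − (13.384) = 5.016 °C.

13.4 °C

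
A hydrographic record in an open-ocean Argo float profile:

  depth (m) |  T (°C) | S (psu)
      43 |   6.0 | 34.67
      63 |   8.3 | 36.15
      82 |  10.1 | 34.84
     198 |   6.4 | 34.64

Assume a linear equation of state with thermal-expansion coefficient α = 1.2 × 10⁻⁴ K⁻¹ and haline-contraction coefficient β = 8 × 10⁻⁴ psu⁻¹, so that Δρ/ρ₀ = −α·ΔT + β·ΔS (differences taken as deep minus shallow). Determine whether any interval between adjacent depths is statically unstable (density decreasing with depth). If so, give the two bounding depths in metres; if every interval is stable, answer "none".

63–82 m

Evaluate Δρ/ρ₀ = −αΔT + βΔS across each adjacent pair:
  43–63 m: −αΔT+βΔS = −(1.2 × 10⁻⁴)(+2.3)+(8 × 10⁻⁴)(+1.48) = 9.1 × 10⁻⁴ → stable
  63–82 m: −αΔT+βΔS = −(1.2 × 10⁻⁴)(+1.8)+(8 × 10⁻⁴)(-1.31) = -1.3 × 10⁻³ → UNSTABLE
  82–198 m: −αΔT+βΔS = −(1.2 × 10⁻⁴)(-3.7)+(8 × 10⁻⁴)(-0.20) = 2.8 × 10⁻⁴ → stable
The 63–82 m interval has Δρ < 0: lighter water underlies denser water.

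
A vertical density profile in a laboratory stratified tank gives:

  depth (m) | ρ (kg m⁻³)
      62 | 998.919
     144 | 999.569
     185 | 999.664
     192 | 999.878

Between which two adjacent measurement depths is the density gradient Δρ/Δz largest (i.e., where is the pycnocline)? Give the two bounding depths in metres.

Compute the density gradient over each adjacent pair:
  62–144 m: Δρ/Δz = 0.650/82 = 7.9 × 10⁻³ kg m⁻⁴
  144–185 m: Δρ/Δz = 0.095/41 = 2.3 × 10⁻³ kg m⁻⁴
  185–192 m: Δρ/Δz = 0.214/7 = 0.031 kg m⁻⁴
The largest gradient is in the 185–192 m interval — the pycnocline.

185–192 m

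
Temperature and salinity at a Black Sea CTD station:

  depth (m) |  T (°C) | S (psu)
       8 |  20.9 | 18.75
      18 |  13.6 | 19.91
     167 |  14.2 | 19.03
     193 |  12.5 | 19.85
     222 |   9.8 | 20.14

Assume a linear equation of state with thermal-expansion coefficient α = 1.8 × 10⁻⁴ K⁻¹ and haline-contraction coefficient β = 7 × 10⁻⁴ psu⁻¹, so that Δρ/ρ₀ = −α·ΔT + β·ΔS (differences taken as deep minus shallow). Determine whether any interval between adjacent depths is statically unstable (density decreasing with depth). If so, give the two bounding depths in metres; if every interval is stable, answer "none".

Evaluate Δρ/ρ₀ = −αΔT + βΔS across each adjacent pair:
  8–18 m: −αΔT+βΔS = −(1.8 × 10⁻⁴)(-7.3)+(7 × 10⁻⁴)(+1.16) = 2.1 × 10⁻³ → stable
  18–167 m: −αΔT+βΔS = −(1.8 × 10⁻⁴)(+0.6)+(7 × 10⁻⁴)(-0.88) = -7.2 × 10⁻⁴ → UNSTABLE
  167–193 m: −αΔT+βΔS = −(1.8 × 10⁻⁴)(-1.7)+(7 × 10⁻⁴)(+0.82) = 8.8 × 10⁻⁴ → stable
  193–222 m: −αΔT+βΔS = −(1.8 × 10⁻⁴)(-2.7)+(7 × 10⁻⁴)(+0.29) = 6.9 × 10⁻⁴ → stable
The 18–167 m interval has Δρ < 0: lighter water underlies denser water.

18–167 m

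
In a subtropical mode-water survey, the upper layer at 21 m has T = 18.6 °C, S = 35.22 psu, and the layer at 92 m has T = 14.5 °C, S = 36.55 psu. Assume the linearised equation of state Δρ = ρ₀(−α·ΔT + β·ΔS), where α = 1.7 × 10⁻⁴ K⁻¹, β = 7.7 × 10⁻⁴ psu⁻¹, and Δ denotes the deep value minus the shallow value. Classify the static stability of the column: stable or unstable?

stable

ΔT = 14.5 − 18.6 = -4.1 K and ΔS = 36.55 − 35.22 = +1.33 psu (deep − shallow).
−αΔT = 6.97 × 10⁻⁴; βΔS = 1.0241 × 10⁻³; sum Δρ/ρ₀ = 1.7211 × 10⁻³.
Δρ/ρ₀ > 0, so Δρ > 0: deeper water is denser → statically stable.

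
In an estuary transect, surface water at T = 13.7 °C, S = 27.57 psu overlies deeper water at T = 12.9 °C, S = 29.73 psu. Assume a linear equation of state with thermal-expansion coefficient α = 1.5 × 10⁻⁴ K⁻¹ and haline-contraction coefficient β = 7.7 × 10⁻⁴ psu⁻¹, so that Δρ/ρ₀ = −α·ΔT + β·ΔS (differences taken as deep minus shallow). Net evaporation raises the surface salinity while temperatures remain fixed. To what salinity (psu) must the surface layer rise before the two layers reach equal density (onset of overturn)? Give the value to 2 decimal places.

Neutral buoyancy requires −α(T_deep − T_surf) + β(S_deep − S_surf′) = 0.
S_surf′ = S_deep − (α/β)·ΔT = 29.73 − (1.5 × 10⁻⁴/7.7 × 10⁻⁴)·(-0.8) = 29.8858 psu.
Increase required: 29.8858 − 27.57 = 2.3158 psu.

29.89 psu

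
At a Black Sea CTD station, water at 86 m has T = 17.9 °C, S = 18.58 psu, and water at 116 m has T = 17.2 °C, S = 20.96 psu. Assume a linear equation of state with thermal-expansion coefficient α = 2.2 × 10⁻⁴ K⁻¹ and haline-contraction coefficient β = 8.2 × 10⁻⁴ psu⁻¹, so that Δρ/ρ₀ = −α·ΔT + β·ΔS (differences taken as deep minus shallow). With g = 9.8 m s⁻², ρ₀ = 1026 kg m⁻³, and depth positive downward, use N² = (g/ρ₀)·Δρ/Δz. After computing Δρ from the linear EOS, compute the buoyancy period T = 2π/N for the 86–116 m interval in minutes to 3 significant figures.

ΔT = -0.7 K, ΔS = +2.38 psu (deep − shallow).
Δρ/ρ₀ = −αΔT + βΔS = 1.54 × 10⁻⁴ + 1.9516 × 10⁻³ = 2.1056 × 10⁻³, so Δρ ≈ 2.160 kg m⁻³.
N² = (g/ρ₀)·Δρ/Δz = g·(Δρ/ρ₀)/Δz = 9.8 × 2.1056 × 10⁻³ / 30 = 6.8783 × 10⁻⁴ s⁻².
N = √(6.8783 × 10⁻⁴) = 0.026227 rad s⁻¹ → T = 2π/N = 239.57 s = 3.9928 min ≈ 3.99 min.

3.99 min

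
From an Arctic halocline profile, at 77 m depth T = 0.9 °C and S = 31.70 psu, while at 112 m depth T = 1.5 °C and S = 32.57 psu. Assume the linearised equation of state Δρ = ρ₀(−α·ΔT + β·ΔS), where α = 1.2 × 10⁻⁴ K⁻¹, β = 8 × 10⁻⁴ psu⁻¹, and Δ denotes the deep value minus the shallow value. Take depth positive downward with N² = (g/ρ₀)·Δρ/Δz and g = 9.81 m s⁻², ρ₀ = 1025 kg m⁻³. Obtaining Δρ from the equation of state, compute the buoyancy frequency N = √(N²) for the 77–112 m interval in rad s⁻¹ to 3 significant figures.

ΔT = +0.6 K, ΔS = +0.87 psu (deep − shallow).
Δρ/ρ₀ = −αΔT + βΔS = -7.20 × 10⁻⁵ + 6.96 × 10⁻⁴ = 6.24 × 10⁻⁴, so Δρ ≈ 0.6396 kg m⁻³.
N² = (g/ρ₀)·Δρ/Δz = g·(Δρ/ρ₀)/Δz = 9.81 × 6.24 × 10⁻⁴ / 35 = 1.7490 × 10⁻⁴ s⁻².
N = √(1.7490 × 10⁻⁴) = 0.013225 rad s⁻¹ ≈ 0.0132 rad s⁻¹.

0.0132 rad s⁻¹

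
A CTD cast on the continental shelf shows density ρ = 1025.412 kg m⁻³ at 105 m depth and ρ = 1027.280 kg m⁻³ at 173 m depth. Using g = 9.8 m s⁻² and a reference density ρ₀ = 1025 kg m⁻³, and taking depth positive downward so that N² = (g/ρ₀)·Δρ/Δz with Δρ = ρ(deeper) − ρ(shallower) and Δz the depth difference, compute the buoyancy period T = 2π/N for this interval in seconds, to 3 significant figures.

388 s

Δρ = 1027.280 − 1025.412 = 1.868 kg m⁻³ over Δz = 173 − 105 = 68 m.
N² = (9.8/1025) × (1.868/68) = 2.6265 × 10⁻⁴ s⁻².
N = √(2.6265 × 10⁻⁴) = 0.016206 rad s⁻¹, so T = 2π/N = 387.71 s ≈ 388 s.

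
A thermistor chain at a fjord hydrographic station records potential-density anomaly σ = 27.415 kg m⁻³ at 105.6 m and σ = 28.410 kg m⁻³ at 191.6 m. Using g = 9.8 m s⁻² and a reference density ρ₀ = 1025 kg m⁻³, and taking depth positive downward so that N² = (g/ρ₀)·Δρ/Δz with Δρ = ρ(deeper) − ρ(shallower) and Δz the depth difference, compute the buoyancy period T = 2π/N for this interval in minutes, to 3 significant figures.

Δρ = 1028.410 − 1027.415 = 0.995 kg m⁻³ over Δz = 191.6 − 105.6 = 86 m.
N² = (9.8/1025) × (0.995/86) = 1.1062 × 10⁻⁴ s⁻².
N = √(1.1062 × 10⁻⁴) = 0.010518 rad s⁻¹, so T = 2π/N = 597.37 s = 9.9562 min ≈ 9.96 min.

9.96 min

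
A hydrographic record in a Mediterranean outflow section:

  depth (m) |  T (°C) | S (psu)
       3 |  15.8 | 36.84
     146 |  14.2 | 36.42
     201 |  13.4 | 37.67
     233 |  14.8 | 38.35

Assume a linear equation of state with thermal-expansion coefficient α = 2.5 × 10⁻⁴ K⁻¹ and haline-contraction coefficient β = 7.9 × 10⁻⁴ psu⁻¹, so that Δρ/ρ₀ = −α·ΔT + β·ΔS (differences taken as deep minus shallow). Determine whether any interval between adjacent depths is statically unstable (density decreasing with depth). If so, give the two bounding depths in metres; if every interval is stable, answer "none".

none

Evaluate Δρ/ρ₀ = −αΔT + βΔS across each adjacent pair:
  3–146 m: −αΔT+βΔS = −(2.5 × 10⁻⁴)(-1.6)+(7.9 × 10⁻⁴)(-0.42) = 6.8 × 10⁻⁵ → stable
  146–201 m: −αΔT+βΔS = −(2.5 × 10⁻⁴)(-0.8)+(7.9 × 10⁻⁴)(+1.25) = 1.2 × 10⁻³ → stable
  201–233 m: −αΔT+βΔS = −(2.5 × 10⁻⁴)(+1.4)+(7.9 × 10⁻⁴)(+0.68) = 1.9 × 10⁻⁴ → stable
Every interval has Δρ > 0: the column is stably stratified throughout.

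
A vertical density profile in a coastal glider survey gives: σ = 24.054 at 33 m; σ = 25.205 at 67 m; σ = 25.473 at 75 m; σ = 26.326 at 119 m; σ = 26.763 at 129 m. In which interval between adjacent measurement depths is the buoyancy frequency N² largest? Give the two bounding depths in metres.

Compute the density gradient over each adjacent pair:
  33–67 m: Δρ/Δz = 1.151/34 = 0.034 kg m⁻⁴
  67–75 m: Δρ/Δz = 0.268/8 = 0.034 kg m⁻⁴
  75–119 m: Δρ/Δz = 0.853/44 = 0.019 kg m⁻⁴
  119–129 m: Δρ/Δz = 0.437/10 = 0.044 kg m⁻⁴
The largest gradient is in the 119–129 m interval — the pycnocline.

119–129 m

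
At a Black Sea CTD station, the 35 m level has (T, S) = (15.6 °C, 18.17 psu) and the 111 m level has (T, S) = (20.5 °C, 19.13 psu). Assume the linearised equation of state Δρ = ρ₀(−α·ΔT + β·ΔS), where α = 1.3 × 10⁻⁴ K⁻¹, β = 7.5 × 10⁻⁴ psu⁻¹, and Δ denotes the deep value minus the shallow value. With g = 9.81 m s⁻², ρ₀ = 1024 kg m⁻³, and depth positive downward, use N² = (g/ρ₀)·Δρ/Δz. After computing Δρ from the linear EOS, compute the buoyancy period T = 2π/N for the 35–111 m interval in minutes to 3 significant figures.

32.0 min

ΔT = +4.9 K, ΔS = +0.96 psu (deep − shallow).
Δρ/ρ₀ = −αΔT + βΔS = -6.37 × 10⁻⁴ + 7.20 × 10⁻⁴ = 8.30 × 10⁻⁵, so Δρ ≈ 0.08499 kg m⁻³.
N² = (g/ρ₀)·Δρ/Δz = g·(Δρ/ρ₀)/Δz = 9.81 × 8.30 × 10⁻⁵ / 76 = 1.0714 × 10⁻⁵ s⁻².
N = √(1.0714 × 10⁻⁵) = 3.2732 × 10⁻³ rad s⁻¹ → T = 2π/N = 1.9196 × 10³ s = 31.993 min ≈ 32.0 min.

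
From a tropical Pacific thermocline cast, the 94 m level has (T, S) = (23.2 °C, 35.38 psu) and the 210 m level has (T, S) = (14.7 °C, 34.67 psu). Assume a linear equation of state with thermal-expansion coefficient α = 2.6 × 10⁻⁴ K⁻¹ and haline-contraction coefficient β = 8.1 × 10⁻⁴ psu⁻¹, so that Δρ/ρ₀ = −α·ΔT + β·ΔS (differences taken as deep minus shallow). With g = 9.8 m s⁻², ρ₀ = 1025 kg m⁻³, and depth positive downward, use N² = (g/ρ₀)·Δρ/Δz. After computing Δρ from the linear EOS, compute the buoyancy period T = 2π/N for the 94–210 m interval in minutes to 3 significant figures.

8.91 min

ΔT = -8.5 K, ΔS = -0.71 psu (deep − shallow).
Δρ/ρ₀ = −αΔT + βΔS = 2.21 × 10⁻³ − 5.751 × 10⁻⁴ = 1.6349 × 10⁻³, so Δρ ≈ 1.676 kg m⁻³.
N² = (g/ρ₀)·Δρ/Δz = g·(Δρ/ρ₀)/Δz = 9.8 × 1.6349 × 10⁻³ / 116 = 1.3812 × 10⁻⁴ s⁻².
N = √(1.3812 × 10⁻⁴) = 0.011752 rad s⁻¹ → T = 2π/N = 534.65 s = 8.9108 min ≈ 8.91 min.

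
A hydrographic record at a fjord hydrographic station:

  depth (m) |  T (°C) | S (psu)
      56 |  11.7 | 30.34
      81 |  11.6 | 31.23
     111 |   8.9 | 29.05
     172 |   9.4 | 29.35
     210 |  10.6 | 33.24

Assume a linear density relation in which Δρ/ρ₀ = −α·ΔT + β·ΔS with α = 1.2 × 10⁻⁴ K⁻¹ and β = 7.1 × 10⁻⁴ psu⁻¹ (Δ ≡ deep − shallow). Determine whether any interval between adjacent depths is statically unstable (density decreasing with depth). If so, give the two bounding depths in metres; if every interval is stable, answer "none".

81–111 m

Evaluate Δρ/ρ₀ = −αΔT + βΔS across each adjacent pair:
  56–81 m: −αΔT+βΔS = −(1.2 × 10⁻⁴)(-0.1)+(7.1 × 10⁻⁴)(+0.89) = 6.4 × 10⁻⁴ → stable
  81–111 m: −αΔT+βΔS = −(1.2 × 10⁻⁴)(-2.7)+(7.1 × 10⁻⁴)(-2.18) = -1.2 × 10⁻³ → UNSTABLE
  111–172 m: −αΔT+βΔS = −(1.2 × 10⁻⁴)(+0.5)+(7.1 × 10⁻⁴)(+0.30) = 1.5 × 10⁻⁴ → stable
  172–210 m: −αΔT+βΔS = −(1.2 × 10⁻⁴)(+1.2)+(7.1 × 10⁻⁴)(+3.89) = 2.6 × 10⁻³ → stable
The 81–111 m interval has Δρ < 0: lighter water underlies denser water.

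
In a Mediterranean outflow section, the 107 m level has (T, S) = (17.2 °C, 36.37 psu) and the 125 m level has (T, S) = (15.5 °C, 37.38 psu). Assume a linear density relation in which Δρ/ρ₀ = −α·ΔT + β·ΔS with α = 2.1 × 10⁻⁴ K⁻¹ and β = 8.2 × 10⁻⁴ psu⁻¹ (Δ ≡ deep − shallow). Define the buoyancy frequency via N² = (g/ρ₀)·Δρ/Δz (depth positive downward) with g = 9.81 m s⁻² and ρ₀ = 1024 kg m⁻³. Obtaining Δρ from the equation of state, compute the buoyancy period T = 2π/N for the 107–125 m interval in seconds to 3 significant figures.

ΔT = -1.7 K, ΔS = +1.01 psu (deep − shallow).
Δρ/ρ₀ = −αΔT + βΔS = 3.57 × 10⁻⁴ + 8.282 × 10⁻⁴ = 1.1852 × 10⁻³, so Δρ ≈ 1.214 kg m⁻³.
N² = (g/ρ₀)·Δρ/Δz = g·(Δρ/ρ₀)/Δz = 9.81 × 1.1852 × 10⁻³ / 18 = 6.4593 × 10⁻⁴ s⁻².
N = √(6.4593 × 10⁻⁴) = 0.025415 rad s⁻¹ → T = 2π/N = 247.22 s ≈ 247 s.

247 s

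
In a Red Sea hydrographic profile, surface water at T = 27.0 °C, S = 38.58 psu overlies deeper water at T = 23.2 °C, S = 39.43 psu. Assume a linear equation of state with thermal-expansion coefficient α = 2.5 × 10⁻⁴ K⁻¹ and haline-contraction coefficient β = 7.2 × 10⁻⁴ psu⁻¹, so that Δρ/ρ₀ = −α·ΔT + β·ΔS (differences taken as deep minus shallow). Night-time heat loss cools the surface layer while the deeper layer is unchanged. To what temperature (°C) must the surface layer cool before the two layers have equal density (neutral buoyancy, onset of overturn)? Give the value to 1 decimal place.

20.8 °C

Neutral buoyancy requires Δρ = 0, i.e. −α(T_deep − T_surf′) + β(S_deep − S_surf) = 0.
T_surf′ = T_deep − (β/α)·ΔS = 23.2 − (7.2 × 10⁻⁴/2.5 × 10⁻⁴)·(+0.85) = 20.752 °C.
Cooling required: 27.0 − (20.752) = 6.248 °C.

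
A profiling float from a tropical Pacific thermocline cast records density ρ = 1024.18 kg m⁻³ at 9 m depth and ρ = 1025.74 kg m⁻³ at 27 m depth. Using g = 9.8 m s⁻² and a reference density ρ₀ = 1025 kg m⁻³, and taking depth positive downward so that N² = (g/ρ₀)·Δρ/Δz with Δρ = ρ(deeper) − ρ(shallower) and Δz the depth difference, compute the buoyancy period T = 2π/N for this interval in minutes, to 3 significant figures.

3.64 min

Δρ = 1025.74 − 1024.18 = 1.56 kg m⁻³ over Δz = 27 − 9 = 18 m.
N² = (9.8/1025) × (1.56/18) = 8.2862 × 10⁻⁴ s⁻².
N = √(8.2862 × 10⁻⁴) = 0.028786 rad s⁻¹, so T = 2π/N = 218.27 s = 3.6378 min ≈ 3.64 min.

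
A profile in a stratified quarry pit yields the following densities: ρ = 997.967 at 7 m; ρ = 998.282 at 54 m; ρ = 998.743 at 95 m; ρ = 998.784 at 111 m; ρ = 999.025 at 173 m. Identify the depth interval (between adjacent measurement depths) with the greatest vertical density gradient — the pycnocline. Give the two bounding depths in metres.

54–95 m

Compute the density gradient over each adjacent pair:
  7–54 m: Δρ/Δz = 0.315/47 = 6.7 × 10⁻³ kg m⁻⁴
  54–95 m: Δρ/Δz = 0.461/41 = 0.011 kg m⁻⁴
  95–111 m: Δρ/Δz = 0.041/16 = 2.6 × 10⁻³ kg m⁻⁴
  111–173 m: Δρ/Δz = 0.241/62 = 3.9 × 10⁻³ kg m⁻⁴
The largest gradient is in the 54–95 m interval — the pycnocline.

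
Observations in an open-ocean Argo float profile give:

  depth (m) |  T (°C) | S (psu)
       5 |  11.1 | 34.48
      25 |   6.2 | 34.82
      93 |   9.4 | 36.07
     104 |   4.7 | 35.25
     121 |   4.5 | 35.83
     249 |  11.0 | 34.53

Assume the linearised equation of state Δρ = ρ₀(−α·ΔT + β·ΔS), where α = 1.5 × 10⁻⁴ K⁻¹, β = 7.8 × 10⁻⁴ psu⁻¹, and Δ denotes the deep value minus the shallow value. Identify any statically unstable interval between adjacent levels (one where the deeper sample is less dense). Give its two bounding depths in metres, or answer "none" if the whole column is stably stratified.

121–249 m

Evaluate Δρ/ρ₀ = −αΔT + βΔS across each adjacent pair:
  5–25 m: −αΔT+βΔS = −(1.5 × 10⁻⁴)(-4.9)+(7.8 × 10⁻⁴)(+0.34) = 1.0 × 10⁻³ → stable
  25–93 m: −αΔT+βΔS = −(1.5 × 10⁻⁴)(+3.2)+(7.8 × 10⁻⁴)(+1.25) = 4.9 × 10⁻⁴ → stable
  93–104 m: −αΔT+βΔS = −(1.5 × 10⁻⁴)(-4.7)+(7.8 × 10⁻⁴)(-0.82) = 6.5 × 10⁻⁵ → stable
  104–121 m: −αΔT+βΔS = −(1.5 × 10⁻⁴)(-0.2)+(7.8 × 10⁻⁴)(+0.58) = 4.8 × 10⁻⁴ → stable
  121–249 m: −αΔT+βΔS = −(1.5 × 10⁻⁴)(+6.5)+(7.8 × 10⁻⁴)(-1.30) = -2.0 × 10⁻³ → UNSTABLE
The 121–249 m interval has Δρ < 0: lighter water underlies denser water.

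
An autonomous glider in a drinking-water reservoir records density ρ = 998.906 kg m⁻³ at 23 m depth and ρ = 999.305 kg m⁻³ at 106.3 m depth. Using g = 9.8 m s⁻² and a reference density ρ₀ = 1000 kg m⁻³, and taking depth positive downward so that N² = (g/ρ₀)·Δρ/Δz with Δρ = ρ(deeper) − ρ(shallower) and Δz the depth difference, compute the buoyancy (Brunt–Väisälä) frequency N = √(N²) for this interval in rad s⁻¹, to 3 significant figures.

Δρ = 999.305 − 998.906 = 0.399 kg m⁻³ over Δz = 106.3 − 23 = 83.3 m.
N² = (9.8/1000) × (0.399/83.3) = 4.6941 × 10⁻⁵ s⁻².
N = √(4.6941 × 10⁻⁵) = 6.8514 × 10⁻³ rad s⁻¹ ≈ 6.85 × 10⁻³ rad s⁻¹.
N² > 0, so the interval is statically stable.

6.85 × 10⁻³ rad s⁻¹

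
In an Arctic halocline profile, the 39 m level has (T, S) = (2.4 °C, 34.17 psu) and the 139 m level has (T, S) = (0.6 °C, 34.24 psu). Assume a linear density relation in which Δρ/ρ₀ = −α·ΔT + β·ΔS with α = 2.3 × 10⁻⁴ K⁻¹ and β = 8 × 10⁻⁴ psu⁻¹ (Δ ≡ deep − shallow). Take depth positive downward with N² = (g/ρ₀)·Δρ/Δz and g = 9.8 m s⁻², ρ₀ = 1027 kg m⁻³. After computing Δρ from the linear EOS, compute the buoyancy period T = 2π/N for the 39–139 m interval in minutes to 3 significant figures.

ΔT = -1.8 K, ΔS = +0.07 psu (deep − shallow).
Δρ/ρ₀ = −αΔT + βΔS = 4.14 × 10⁻⁴ + 5.60 × 10⁻⁵ = 4.70 × 10⁻⁴, so Δρ ≈ 0.4827 kg m⁻³.
N² = (g/ρ₀)·Δρ/Δz = g·(Δρ/ρ₀)/Δz = 9.8 × 4.70 × 10⁻⁴ / 100 = 4.6060 × 10⁻⁵ s⁻².
N = √(4.6060 × 10⁻⁵) = 6.7868 × 10⁻³ rad s⁻¹ → T = 2π/N = 925.79 s = 15.430 min ≈ 15.4 min.

15.4 min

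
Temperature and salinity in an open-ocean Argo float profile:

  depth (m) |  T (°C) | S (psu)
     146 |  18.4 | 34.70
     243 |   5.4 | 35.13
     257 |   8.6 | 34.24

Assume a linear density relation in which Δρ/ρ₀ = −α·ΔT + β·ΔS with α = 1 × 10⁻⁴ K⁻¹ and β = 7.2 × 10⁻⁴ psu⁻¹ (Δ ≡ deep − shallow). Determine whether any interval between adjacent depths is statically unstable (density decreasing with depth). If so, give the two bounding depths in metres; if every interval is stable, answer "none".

Evaluate Δρ/ρ₀ = −αΔT + βΔS across each adjacent pair:
  146–243 m: −αΔT+βΔS = −(1 × 10⁻⁴)(-13.0)+(7.2 × 10⁻⁴)(+0.43) = 1.6 × 10⁻³ → stable
  243–257 m: −αΔT+βΔS = −(1 × 10⁻⁴)(+3.2)+(7.2 × 10⁻⁴)(-0.89) = -9.6 × 10⁻⁴ → UNSTABLE
The 243–257 m interval has Δρ < 0: lighter water underlies denser water.

243–257 m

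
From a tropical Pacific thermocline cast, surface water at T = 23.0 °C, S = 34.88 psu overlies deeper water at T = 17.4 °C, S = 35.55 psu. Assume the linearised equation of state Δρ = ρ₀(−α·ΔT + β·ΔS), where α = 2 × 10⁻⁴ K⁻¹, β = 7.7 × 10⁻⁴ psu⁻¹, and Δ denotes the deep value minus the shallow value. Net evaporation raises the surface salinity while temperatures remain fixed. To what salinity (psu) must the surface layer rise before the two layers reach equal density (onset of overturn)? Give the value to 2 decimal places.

37.00 psu

Neutral buoyancy requires −α(T_deep − T_surf) + β(S_deep − S_surf′) = 0.
S_surf′ = S_deep − (α/β)·ΔT = 35.55 − (2 × 10⁻⁴/7.7 × 10⁻⁴)·(-5.6) = 37.0045 psu.
Increase required: 37.0045 − 34.88 = 2.1245 psu.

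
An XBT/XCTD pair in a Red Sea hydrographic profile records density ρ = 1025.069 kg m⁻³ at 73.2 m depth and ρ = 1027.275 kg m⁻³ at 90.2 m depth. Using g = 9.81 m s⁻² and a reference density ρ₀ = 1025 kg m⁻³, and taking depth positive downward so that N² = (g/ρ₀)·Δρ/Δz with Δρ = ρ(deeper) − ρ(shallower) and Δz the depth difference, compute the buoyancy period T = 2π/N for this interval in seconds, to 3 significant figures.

Δρ = 1027.275 − 1025.069 = 2.206 kg m⁻³ over Δz = 90.2 − 73.2 = 17 m.
N² = (9.81/1025) × (2.206/17) = 1.2419 × 10⁻³ s⁻².
N = √(1.2419 × 10⁻³) = 0.035241 rad s⁻¹, so T = 2π/N = 178.29 s ≈ 178 s.

178 s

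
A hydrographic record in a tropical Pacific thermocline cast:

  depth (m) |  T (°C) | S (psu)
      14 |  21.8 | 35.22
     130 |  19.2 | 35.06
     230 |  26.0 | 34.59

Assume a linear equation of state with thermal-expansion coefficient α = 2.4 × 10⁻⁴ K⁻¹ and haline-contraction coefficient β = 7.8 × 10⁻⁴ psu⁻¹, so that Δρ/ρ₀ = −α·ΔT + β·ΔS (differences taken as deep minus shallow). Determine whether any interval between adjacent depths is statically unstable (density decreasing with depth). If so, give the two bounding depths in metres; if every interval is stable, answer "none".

130–230 m

Evaluate Δρ/ρ₀ = −αΔT + βΔS across each adjacent pair:
  14–130 m: −αΔT+βΔS = −(2.4 × 10⁻⁴)(-2.6)+(7.8 × 10⁻⁴)(-0.16) = 5.0 × 10⁻⁴ → stable
  130–230 m: −αΔT+βΔS = −(2.4 × 10⁻⁴)(+6.8)+(7.8 × 10⁻⁴)(-0.47) = -2.0 × 10⁻³ → UNSTABLE
The 130–230 m interval has Δρ < 0: lighter water underlies denser water.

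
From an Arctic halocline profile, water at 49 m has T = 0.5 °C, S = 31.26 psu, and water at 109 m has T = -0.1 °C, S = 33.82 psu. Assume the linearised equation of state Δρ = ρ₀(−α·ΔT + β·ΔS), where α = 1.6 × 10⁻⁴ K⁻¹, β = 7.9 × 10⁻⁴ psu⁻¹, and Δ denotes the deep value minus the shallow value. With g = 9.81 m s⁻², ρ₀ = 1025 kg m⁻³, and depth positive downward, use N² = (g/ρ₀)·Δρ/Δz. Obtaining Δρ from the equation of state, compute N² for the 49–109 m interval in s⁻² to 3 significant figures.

3.46 × 10⁻⁴ s⁻²

ΔT = -0.6 K, ΔS = +2.56 psu (deep − shallow).
Δρ/ρ₀ = −αΔT + βΔS = 9.60 × 10⁻⁵ + 2.0224 × 10⁻³ = 2.1184 × 10⁻³, so Δρ ≈ 2.171 kg m⁻³.
N² = (g/ρ₀)·Δρ/Δz = g·(Δρ/ρ₀)/Δz = 9.81 × 2.1184 × 10⁻³ / 60 = 3.4636 × 10⁻⁴ s⁻² ≈ 3.46 × 10⁻⁴ s⁻².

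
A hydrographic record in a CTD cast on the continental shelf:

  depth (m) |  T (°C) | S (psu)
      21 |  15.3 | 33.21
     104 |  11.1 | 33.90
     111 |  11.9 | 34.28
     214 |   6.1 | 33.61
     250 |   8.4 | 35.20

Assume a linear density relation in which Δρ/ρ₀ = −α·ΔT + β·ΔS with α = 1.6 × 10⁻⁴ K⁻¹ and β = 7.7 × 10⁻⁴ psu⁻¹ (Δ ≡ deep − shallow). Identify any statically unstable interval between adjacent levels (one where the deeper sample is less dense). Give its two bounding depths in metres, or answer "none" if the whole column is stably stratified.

Evaluate Δρ/ρ₀ = −αΔT + βΔS across each adjacent pair:
  21–104 m: −αΔT+βΔS = −(1.6 × 10⁻⁴)(-4.2)+(7.7 × 10⁻⁴)(+0.69) = 1.2 × 10⁻³ → stable
  104–111 m: −αΔT+βΔS = −(1.6 × 10⁻⁴)(+0.8)+(7.7 × 10⁻⁴)(+0.38) = 1.6 × 10⁻⁴ → stable
  111–214 m: −αΔT+βΔS = −(1.6 × 10⁻⁴)(-5.8)+(7.7 × 10⁻⁴)(-0.67) = 4.1 × 10⁻⁴ → stable
  214–250 m: −αΔT+βΔS = −(1.6 × 10⁻⁴)(+2.3)+(7.7 × 10⁻⁴)(+1.59) = 8.6 × 10⁻⁴ → stable
Every interval has Δρ > 0: the column is stably stratified throughout.

none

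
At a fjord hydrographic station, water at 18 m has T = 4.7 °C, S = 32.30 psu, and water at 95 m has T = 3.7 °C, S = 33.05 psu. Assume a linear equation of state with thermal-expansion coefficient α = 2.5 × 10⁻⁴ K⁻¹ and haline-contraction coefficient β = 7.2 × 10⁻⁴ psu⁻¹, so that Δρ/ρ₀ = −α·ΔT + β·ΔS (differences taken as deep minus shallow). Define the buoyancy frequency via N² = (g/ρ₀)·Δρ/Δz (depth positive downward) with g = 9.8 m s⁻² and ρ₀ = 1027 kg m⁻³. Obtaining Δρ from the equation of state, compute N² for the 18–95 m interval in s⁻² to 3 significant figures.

ΔT = -1.0 K, ΔS = +0.75 psu (deep − shallow).
Δρ/ρ₀ = −αΔT + βΔS = 2.50 × 10⁻⁴ + 5.40 × 10⁻⁴ = 7.90 × 10⁻⁴, so Δρ ≈ 0.8113 kg m⁻³.
N² = (g/ρ₀)·Δρ/Δz = g·(Δρ/ρ₀)/Δz = 9.8 × 7.90 × 10⁻⁴ / 77 = 1.0055 × 10⁻⁴ s⁻² ≈ 1.01 × 10⁻⁴ s⁻².

1.01 × 10⁻⁴ s⁻²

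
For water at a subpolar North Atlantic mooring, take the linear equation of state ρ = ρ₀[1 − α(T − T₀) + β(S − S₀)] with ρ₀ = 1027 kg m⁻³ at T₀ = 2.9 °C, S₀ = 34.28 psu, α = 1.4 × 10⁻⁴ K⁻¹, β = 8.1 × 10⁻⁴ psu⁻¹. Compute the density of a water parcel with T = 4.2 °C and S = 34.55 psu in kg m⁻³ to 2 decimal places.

T − T₀ = +1.3 K, S − S₀ = +0.27 psu.
Bracket = 1 − α·(+1.3) + β·(+0.27) = 1 + (3.67 × 10⁻⁵) = 1.0000367.
ρ = 1027 × 1.0000367 = 1027.04 kg m⁻³.

1027.04 kg m⁻³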